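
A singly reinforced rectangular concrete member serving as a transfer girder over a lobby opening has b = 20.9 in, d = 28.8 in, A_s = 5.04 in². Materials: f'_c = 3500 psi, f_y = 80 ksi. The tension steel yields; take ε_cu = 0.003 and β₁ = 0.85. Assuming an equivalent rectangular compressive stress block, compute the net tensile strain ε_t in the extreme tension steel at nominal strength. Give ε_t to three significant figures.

ε_t ≈ 0.00833

a = A_s f_y/(0.85 f'_c b) = 6.485 in.
β₁ = 0.85, so c = a/β₁ = 6.485/0.85 = 7.629 in.
From the linear strain diagram with ε_cu = 0.003: ε_t = 0.003 (d − c)/c = 0.003 × (28.8 − 7.629)/7.629 = 0.00833.
Since ε_t ≥ 0.005, the section is tension-controlled.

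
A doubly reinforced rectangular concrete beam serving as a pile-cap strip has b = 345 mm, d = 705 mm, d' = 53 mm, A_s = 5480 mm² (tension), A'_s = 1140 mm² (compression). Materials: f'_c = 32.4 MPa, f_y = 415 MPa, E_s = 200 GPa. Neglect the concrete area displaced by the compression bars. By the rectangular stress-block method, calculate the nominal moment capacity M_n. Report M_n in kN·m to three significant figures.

M_n ≈ 1410 kN·m

Assume both tension and compression steel yield.
Net tension couple steel: A_s − A'_s = 4340 mm².
a = (A_s − A'_s) f_y / (0.85 f'_c b) = 1801100/(0.85 × 32.4 × 345) = 189.56 mm.
c = a/β₁ = 189.56/0.819 = 231.45 mm; ε'_s = 0.003(c − d')/c = 0.0023 ≥ f_y/E_s = 0.0021, so compression steel does yield.
M_n = (A_s − A'_s) f_y (d − a/2) + A'_s f_y (d − d') = [1801100 × (705 − 94.78) + 473100 × (705 − 53)] × 10⁻⁶ = 1099.07 + 308.46 = 1407.53 kN·m.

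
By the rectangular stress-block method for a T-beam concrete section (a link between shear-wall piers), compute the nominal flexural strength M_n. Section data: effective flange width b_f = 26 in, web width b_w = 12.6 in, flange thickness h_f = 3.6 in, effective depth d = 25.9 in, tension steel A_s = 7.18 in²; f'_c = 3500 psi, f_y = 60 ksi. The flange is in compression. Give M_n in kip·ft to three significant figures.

M_n ≈ 817 kip·ft

Tension: T = A_s f_y = 7.18 × 60 = 430.8 kips.
Try a within the flange: a = T/(0.85 f'_c b_f) = 430.8/(0.85 × 3.5 × 26) = 5.569 in.
a = 5.569 > h_f = 3.6 in: the block extends into the web. Split into flange-overhang and web parts.
C_f = 0.85 f'_c (b_f − b_w) h_f = 0.85 × 3.5 × (26 − 12.6) × 3.6 = 143.5 kips.
Remaining web compression depth: a_w = (T − C_f)/(0.85 f'_c b_w) = (430.8 − 143.5)/(0.85 × 3.5 × 12.6) = 7.664 in.
M_n = C_f(d − h_f/2) + (T − C_f)(d − a_w/2) = 143.5 × (25.9 − 1.8) + 287.3 × (25.9 − 3.832) = 3458.4 + 6340.1 = 9798.5 kip·in.
M_n = 9798.5/12 = 816.54 kip·ft.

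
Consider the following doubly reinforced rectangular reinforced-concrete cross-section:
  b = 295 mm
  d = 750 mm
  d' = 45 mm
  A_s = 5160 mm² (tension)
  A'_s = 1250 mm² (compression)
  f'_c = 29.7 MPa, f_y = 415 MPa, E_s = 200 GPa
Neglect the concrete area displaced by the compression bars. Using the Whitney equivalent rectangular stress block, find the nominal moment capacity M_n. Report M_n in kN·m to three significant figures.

M_n ≈ 1410 kN·m

Assume both tension and compression steel yield.
Net tension couple steel: A_s − A'_s = 3910 mm².
a = (A_s − A'_s) f_y / (0.85 f'_c b) = 1622650/(0.85 × 29.7 × 295) = 217.89 mm.
c = a/β₁ = 217.89/0.838 = 260.01 mm; ε'_s = 0.003(c − d')/c = 0.0025 ≥ f_y/E_s = 0.0021, so compression steel does yield.
M_n = (A_s − A'_s) f_y (d − a/2) + A'_s f_y (d − d') = [1622650 × (750 − 108.945) + 518750 × (750 − 45)] × 10⁻⁶ = 1040.21 + 365.72 = 1405.93 kN·m.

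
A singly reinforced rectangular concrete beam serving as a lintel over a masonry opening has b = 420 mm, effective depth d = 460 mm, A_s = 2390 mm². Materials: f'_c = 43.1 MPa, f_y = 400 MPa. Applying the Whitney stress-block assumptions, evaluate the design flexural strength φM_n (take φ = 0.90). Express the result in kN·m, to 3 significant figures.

φM_n ≈ 369 kN·m

T = A_s f_y = 2390 × 400 = 956000 N = 956 kN.
From C = T: a = T/(0.85 f'_c b) = 956000/(0.85 × 43.1 × 420) = 62.13 mm.
M_n = T(d − a/2) = 956 kN × (460 − 31.065) mm = 410.06 kN·m.
φM_n = 0.90 × 410.06 = 369.05 kN·m.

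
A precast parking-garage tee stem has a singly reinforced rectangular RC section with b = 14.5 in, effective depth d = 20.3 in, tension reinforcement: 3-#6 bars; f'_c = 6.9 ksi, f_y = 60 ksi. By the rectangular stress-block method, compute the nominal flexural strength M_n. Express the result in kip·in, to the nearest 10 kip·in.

M_n ≈ 1570 kip·in

A_s = 3 × 0.44 = 1.32 in².
T = A_s f_y = 1.32 × 60 = 79.2 kips.
a = T/(0.85 f'_c b) = 79.2/(0.85 × 6.9 × 14.5) = 0.931 in.
M_n = T(d − a/2) = 79.2 × (20.3 − 0.4655) = 1570.9 kip·in.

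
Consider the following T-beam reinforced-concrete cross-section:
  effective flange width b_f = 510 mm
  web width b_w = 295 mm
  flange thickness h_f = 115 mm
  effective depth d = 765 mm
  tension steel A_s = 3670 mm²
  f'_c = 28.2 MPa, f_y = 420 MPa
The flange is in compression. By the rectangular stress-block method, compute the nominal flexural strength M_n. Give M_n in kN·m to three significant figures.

M_n ≈ 1080 kN·m

Tension: T = A_s f_y = 3670 × 420 = 1541400 N.
Try a within the flange: a = T/(0.85 f'_c b_f) = 1541400/(0.85 × 28.2 × 510) = 126.09 mm.
a = 126.09 > h_f = 115 mm: the block extends into the web. Split into flange-overhang and web parts.
C_f = 0.85 f'_c (b_f − b_w) h_f = 0.85 × 28.2 × (510 − 295) × 115 = 592658 N.
Remaining web compression depth: a_w = (T − C_f)/(0.85 f'_c b_w) = (1541400 − 592658)/(0.85 × 28.2 × 295) = 134.17 mm.
M_n = C_f(d − h_f/2) + (T − C_f)(d − a_w/2) = 592658 × (765 − 57.5) + 948742 × (765 − 67.085) = 419.31 + 662.14 = 1081.45 × 10⁶ N·mm.
M_n = 1081.45 kN·m.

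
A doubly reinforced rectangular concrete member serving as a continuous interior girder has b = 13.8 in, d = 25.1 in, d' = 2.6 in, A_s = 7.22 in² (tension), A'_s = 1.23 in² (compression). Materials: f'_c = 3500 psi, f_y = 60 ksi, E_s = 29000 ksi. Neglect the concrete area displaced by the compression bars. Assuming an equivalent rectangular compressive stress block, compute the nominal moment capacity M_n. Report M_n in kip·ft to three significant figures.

Assume both steels yield.
a = (A_s − A'_s) f_y/(0.85 f'_c b) = (7.22 − 1.23) × 60/(0.85 × 3.5 × 13.8) = 8.754 in.
c = a/β₁ = 8.754/0.85 = 10.299 in; ε'_s = 0.003(c − d')/c = 0.0022 ≥ ε_y = 0.0021, so the compression steel yields.
M_n = (A_s − A'_s) f_y (d − a/2) + A'_s f_y (d − d') = 359.4 × (25.1 − 4.377) + 73.8 × (25.1 − 2.6) = 7447.8 + 1660.5 = 9108.3 kip·in = 9108.3/12 = 759.03 kip·ft.

M_n ≈ 759 kip·ft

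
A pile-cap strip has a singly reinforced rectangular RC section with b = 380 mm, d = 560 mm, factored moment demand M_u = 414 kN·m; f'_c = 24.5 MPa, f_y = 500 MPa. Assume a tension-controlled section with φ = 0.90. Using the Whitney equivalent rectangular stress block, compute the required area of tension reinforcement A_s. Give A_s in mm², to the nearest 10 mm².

A_s ≈ 1830 mm²

M_n = M_u/φ = 414/0.90 = 460 kN·m.
With M_n = 0.85 f'_c a b (d − a/2), solve the quadratic for a:
a = d − √(d² − 2M_n/(0.85 f'_c b)) = 560 − √(560² − 2 × 460×10⁶/(0.85 × 24.5 × 380)) = 115.77 mm.
A_s = 0.85 f'_c a b / f_y = 0.85 × 24.5 × 115.77 × 380 / 500 = 1832.3 mm².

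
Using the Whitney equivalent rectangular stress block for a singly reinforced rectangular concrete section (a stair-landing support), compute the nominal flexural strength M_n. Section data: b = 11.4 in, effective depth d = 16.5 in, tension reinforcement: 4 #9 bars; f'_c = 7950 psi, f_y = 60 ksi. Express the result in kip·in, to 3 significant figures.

A_s = 4 × 1 = 4 in².
T = A_s f_y = 4 × 60 = 240 kips.
a = T/(0.85 f'_c b) = 240/(0.85 × 7.95 × 11.4) = 3.115 in.
M_n = T(d − a/2) = 240 × (16.5 − 1.5575) = 3586.2 kip·in.

M_n ≈ 3590 kip·in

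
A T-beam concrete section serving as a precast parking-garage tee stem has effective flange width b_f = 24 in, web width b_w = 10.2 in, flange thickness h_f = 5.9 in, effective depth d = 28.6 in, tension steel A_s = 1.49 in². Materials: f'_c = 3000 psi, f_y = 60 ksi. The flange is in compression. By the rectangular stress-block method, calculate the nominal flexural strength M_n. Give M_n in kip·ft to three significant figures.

M_n ≈ 208 kip·ft

Tension: T = A_s f_y = 1.49 × 60 = 89.4 kips.
Try a within the flange: a = T/(0.85 f'_c b_f) = 89.4/(0.85 × 3 × 24) = 1.461 in.
Since a = 1.461 ≤ h_f = 5.9 in, the stress block lies entirely in the flange; analyse as a rectangular beam of width b_f.
M_n = T(d − a/2) = 89.4 × (28.6 − 0.7305) = 2491.5 kip·in.
M_n = 2491.5/12 = 207.63 kip·ft.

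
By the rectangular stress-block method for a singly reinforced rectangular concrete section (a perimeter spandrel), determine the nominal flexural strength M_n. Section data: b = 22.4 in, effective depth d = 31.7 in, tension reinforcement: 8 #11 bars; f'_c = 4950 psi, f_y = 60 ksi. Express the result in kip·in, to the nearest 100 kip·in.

A_s = 8 × 1.56 = 12.48 in².
T = A_s f_y = 12.48 × 60 = 748.8 kips.
a = T/(0.85 f'_c b) = 748.8/(0.85 × 4.95 × 22.4) = 7.945 in.
M_n = T(d − a/2) = 748.8 × (31.7 − 3.9725) = 20762.4 kip·in.

M_n ≈ 20800 kip·in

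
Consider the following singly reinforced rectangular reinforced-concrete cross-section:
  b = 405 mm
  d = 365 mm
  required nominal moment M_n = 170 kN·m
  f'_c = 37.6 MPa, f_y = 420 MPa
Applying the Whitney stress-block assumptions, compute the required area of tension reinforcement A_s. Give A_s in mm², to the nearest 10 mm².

With M_n = 0.85 f'_c a b (d − a/2), solve the quadratic for a:
a = d − √(d² − 2M_n/(0.85 f'_c b)) = 365 − √(365² − 2 × 170×10⁶/(0.85 × 37.6 × 405)) = 37.96 mm.
A_s = 0.85 f'_c a b / f_y = 0.85 × 37.6 × 37.96 × 405 / 420 = 1169.9 mm².

A_s ≈ 1170 mm²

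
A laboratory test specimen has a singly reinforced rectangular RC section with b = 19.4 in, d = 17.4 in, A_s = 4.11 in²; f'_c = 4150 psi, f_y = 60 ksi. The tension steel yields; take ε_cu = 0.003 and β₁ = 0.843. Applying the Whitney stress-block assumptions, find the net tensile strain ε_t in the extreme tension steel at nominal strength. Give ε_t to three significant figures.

ε_t ≈ 0.00921

a = A_s f_y/(0.85 f'_c b) = 3.603 in.
β₁ = 0.843, so c = a/β₁ = 3.603/0.843 = 4.274 in.
From the linear strain diagram with ε_cu = 0.003: ε_t = 0.003 (d − c)/c = 0.003 × (17.4 − 4.274)/4.274 = 0.00921.
Since ε_t ≥ 0.005, the section is tension-controlled.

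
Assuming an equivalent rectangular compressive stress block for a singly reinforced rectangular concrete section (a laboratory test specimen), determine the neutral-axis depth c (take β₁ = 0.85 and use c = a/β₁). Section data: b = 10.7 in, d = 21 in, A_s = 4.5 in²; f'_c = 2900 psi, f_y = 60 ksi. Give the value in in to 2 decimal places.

T = A_s f_y = 4.5 × 60 = 270 kips.
a = T/(0.85 f'_c b) = 270/(0.85 × 2.9 × 10.7) = 10.2368 in.
With β₁ = 0.85, c = a/β₁ = 10.2368/0.85 = 12.04 in.

c ≈ 12.04 in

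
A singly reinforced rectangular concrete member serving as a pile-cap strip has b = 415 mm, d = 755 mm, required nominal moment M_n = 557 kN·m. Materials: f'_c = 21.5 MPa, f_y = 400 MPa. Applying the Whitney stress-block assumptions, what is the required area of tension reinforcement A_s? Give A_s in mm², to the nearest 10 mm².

With M_n = 0.85 f'_c a b (d − a/2), solve the quadratic for a:
a = d − √(d² − 2M_n/(0.85 f'_c b)) = 755 − √(755² − 2 × 557×10⁶/(0.85 × 21.5 × 415)) = 104.51 mm.
A_s = 0.85 f'_c a b / f_y = 0.85 × 21.5 × 104.51 × 415 / 400 = 1981.5 mm².

A_s ≈ 1980 mm²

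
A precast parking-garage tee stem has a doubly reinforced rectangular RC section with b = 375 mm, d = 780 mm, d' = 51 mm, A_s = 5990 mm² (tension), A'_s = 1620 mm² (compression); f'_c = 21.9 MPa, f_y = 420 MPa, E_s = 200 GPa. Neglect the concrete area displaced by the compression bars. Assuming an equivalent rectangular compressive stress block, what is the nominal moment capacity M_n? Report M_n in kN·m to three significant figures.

M_n ≈ 1690 kN·m

Assume both tension and compression steel yield.
Net tension couple steel: A_s − A'_s = 4370 mm².
a = (A_s − A'_s) f_y / (0.85 f'_c b) = 1835400/(0.85 × 21.9 × 375) = 262.93 mm.
c = a/β₁ = 262.93/0.85 = 309.33 mm; ε'_s = 0.003(c − d')/c = 0.0025 ≥ f_y/E_s = 0.0021, so compression steel does yield.
M_n = (A_s − A'_s) f_y (d − a/2) + A'_s f_y (d − d') = [1835400 × (780 − 131.465) + 680400 × (780 − 51)] × 10⁻⁶ = 1190.32 + 496.01 = 1686.33 kN·m.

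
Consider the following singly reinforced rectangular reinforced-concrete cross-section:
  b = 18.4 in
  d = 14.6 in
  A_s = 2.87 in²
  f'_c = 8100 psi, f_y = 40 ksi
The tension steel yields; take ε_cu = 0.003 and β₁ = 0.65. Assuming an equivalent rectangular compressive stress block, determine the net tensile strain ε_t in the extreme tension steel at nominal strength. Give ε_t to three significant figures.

ε_t ≈ 0.0284

a = A_s f_y/(0.85 f'_c b) = 0.906 in.
β₁ = 0.65, so c = a/β₁ = 0.906/0.65 = 1.394 in.
From the linear strain diagram with ε_cu = 0.003: ε_t = 0.003 (d − c)/c = 0.003 × (14.6 − 1.394)/1.394 = 0.0284.
Since ε_t ≥ 0.005, the section is tension-controlled.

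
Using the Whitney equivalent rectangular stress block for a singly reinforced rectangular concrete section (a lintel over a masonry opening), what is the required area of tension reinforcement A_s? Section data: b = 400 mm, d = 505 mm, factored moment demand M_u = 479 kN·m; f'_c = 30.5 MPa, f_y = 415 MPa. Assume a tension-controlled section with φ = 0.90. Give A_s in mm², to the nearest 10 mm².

A_s ≈ 2860 mm²

M_n = M_u/φ = 479/0.90 = 532.222 kN·m.
With M_n = 0.85 f'_c a b (d − a/2), solve the quadratic for a:
a = d − √(d² − 2M_n/(0.85 f'_c b)) = 505 − √(505² − 2 × 532.222×10⁶/(0.85 × 30.5 × 400)) = 114.64 mm.
A_s = 0.85 f'_c a b / f_y = 0.85 × 30.5 × 114.64 × 400 / 415 = 2864.6 mm².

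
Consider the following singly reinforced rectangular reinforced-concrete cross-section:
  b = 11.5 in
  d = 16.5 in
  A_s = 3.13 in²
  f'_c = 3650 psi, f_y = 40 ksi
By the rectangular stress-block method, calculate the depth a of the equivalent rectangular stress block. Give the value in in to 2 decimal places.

T = A_s f_y = 3.13 × 40 = 125.2 kips.
a = T/(0.85 f'_c b) = 125.2/(0.85 × 3.65 × 11.5) = 3.51 in.

a ≈ 3.51 in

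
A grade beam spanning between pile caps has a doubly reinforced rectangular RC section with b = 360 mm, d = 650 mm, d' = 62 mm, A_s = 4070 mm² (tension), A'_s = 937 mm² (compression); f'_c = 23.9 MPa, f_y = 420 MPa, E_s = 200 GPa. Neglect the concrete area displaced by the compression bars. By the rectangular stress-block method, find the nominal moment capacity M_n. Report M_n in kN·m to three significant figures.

M_n ≈ 968 kN·m

Assume both tension and compression steel yield.
Net tension couple steel: A_s − A'_s = 3133 mm².
a = (A_s − A'_s) f_y / (0.85 f'_c b) = 1315860/(0.85 × 23.9 × 360) = 179.92 mm.
c = a/β₁ = 179.92/0.85 = 211.67 mm; ε'_s = 0.003(c − d')/c = 0.0021 ≥ f_y/E_s = 0.0021, so compression steel does yield.
M_n = (A_s − A'_s) f_y (d − a/2) + A'_s f_y (d − d') = [1315860 × (650 − 89.96) + 393540 × (650 − 62)] × 10⁻⁶ = 736.93 + 231.40 = 968.33 kN·m.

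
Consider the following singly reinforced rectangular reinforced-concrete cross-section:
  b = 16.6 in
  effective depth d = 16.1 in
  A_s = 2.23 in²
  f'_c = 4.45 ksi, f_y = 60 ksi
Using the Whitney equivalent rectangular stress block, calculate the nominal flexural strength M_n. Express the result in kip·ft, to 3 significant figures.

M_n ≈ 168 kip·ft

T = A_s f_y = 2.23 × 60 = 133.8 kips.
a = T/(0.85 f'_c b) = 133.8/(0.85 × 4.45 × 16.6) = 2.131 in.
M_n = T(d − a/2) = 133.8 × (16.1 − 1.0655) = 2011.6 kip·in = 2011.6/12 = 167.63 kip·ft.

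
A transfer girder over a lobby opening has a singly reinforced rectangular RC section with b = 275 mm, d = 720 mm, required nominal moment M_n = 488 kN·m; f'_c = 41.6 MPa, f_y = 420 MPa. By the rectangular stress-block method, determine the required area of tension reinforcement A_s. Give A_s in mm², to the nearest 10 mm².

A_s ≈ 1700 mm²

With M_n = 0.85 f'_c a b (d − a/2), solve the quadratic for a:
a = d − √(d² − 2M_n/(0.85 f'_c b)) = 720 − √(720² − 2 × 488×10⁶/(0.85 × 41.6 × 275)) = 73.45 mm.
A_s = 0.85 f'_c a b / f_y = 0.85 × 41.6 × 73.45 × 275 / 420 = 1700.5 mm².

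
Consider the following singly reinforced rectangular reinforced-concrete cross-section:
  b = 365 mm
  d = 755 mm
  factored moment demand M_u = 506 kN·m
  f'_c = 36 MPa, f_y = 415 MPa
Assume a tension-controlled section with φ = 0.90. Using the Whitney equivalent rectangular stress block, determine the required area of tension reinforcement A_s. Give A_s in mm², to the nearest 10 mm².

A_s ≈ 1880 mm²

M_n = M_u/φ = 506/0.90 = 562.222 kN·m.
With M_n = 0.85 f'_c a b (d − a/2), solve the quadratic for a:
a = d − √(d² − 2M_n/(0.85 f'_c b)) = 755 − √(755² − 2 × 562.222×10⁶/(0.85 × 36 × 365)) = 69.91 mm.
A_s = 0.85 f'_c a b / f_y = 0.85 × 36 × 69.91 × 365 / 415 = 1881.5 mm².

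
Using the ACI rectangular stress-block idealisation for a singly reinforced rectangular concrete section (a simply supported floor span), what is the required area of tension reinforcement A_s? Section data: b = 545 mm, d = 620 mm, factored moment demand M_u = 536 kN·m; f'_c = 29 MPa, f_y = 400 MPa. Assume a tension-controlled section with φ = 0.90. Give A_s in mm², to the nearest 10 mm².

A_s ≈ 2560 mm²

M_n = M_u/φ = 536/0.90 = 595.556 kN·m.
With M_n = 0.85 f'_c a b (d − a/2), solve the quadratic for a:
a = d − √(d² − 2M_n/(0.85 f'_c b)) = 620 − √(620² − 2 × 595.556×10⁶/(0.85 × 29 × 545)) = 76.18 mm.
A_s = 0.85 f'_c a b / f_y = 0.85 × 29 × 76.18 × 545 / 400 = 2558.6 mm².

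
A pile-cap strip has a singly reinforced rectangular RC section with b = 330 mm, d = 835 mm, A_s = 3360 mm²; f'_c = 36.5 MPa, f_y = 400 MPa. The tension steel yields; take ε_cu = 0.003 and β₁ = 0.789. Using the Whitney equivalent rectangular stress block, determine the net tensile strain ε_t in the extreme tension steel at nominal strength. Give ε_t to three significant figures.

a = A_s f_y/(0.85 f'_c b) = 131.27 mm.
β₁ = 0.789, so c = a/β₁ = 131.27/0.789 = 166.38 mm.
From the linear strain diagram with ε_cu = 0.003: ε_t = 0.003 (d − c)/c = 0.003 × (835 − 166.38)/166.38 = 0.0121.
Since ε_t ≥ 0.005, the section is tension-controlled.

ε_t ≈ 0.0121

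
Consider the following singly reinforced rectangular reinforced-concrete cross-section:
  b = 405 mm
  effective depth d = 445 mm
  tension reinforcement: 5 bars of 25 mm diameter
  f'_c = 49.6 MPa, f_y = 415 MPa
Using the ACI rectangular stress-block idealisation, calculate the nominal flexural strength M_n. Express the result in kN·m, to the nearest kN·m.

A_s = 5 × 491 = 2455 mm².
T = A_s f_y = 2455 × 415 = 1018825 N = 1018.825 kN.
From C = T: a = T/(0.85 f'_c b) = 1018825/(0.85 × 49.6 × 405) = 59.67 mm.
M_n = T(d − a/2) = 1018.825 kN × (445 − 29.835) mm = 422.98 kN·m.

M_n ≈ 423 kN·m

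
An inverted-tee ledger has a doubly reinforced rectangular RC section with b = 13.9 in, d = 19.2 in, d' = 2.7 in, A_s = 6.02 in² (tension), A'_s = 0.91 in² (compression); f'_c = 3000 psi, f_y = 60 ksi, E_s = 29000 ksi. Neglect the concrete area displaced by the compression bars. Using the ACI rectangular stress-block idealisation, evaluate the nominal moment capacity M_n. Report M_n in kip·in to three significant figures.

Assume both steels yield.
a = (A_s − A'_s) f_y/(0.85 f'_c b) = (6.02 − 0.91) × 60/(0.85 × 3 × 13.9) = 8.650 in.
c = a/β₁ = 8.650/0.85 = 10.176 in; ε'_s = 0.003(c − d')/c = 0.0022 ≥ ε_y = 0.0021, so the compression steel yields.
M_n = (A_s − A'_s) f_y (d − a/2) + A'_s f_y (d − d') = 306.6 × (19.2 − 4.325) + 54.6 × (19.2 − 2.7) = 4560.7 + 900.9 = 5461.6 kip·in.

M_n ≈ 5460 kip·in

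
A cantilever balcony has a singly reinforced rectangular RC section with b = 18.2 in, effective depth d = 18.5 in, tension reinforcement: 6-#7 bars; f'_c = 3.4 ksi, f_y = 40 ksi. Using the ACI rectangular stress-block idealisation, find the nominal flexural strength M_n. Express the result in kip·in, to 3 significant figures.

M_n ≈ 2470 kip·in

A_s = 6 × 0.6 = 3.6 in².
T = A_s f_y = 3.6 × 40 = 144 kips.
a = T/(0.85 f'_c b) = 144/(0.85 × 3.4 × 18.2) = 2.738 in.
M_n = T(d − a/2) = 144 × (18.5 − 1.369) = 2466.9 kip·in.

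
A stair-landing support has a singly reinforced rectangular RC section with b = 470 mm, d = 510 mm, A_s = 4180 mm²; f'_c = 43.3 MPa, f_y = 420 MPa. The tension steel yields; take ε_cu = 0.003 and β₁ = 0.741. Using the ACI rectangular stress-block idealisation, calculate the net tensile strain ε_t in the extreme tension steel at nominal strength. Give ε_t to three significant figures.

ε_t ≈ 0.00817

a = A_s f_y/(0.85 f'_c b) = 101.49 mm.
β₁ = 0.741, so c = a/β₁ = 101.49/0.741 = 136.96 mm.
From the linear strain diagram with ε_cu = 0.003: ε_t = 0.003 (d − c)/c = 0.003 × (510 − 136.96)/136.96 = 0.00817.
Since ε_t ≥ 0.005, the section is tension-controlled.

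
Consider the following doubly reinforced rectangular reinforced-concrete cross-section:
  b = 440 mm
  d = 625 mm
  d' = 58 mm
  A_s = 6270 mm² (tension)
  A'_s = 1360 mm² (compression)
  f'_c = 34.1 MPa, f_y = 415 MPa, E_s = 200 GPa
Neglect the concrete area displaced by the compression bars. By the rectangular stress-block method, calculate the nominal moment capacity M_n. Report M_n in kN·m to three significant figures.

Assume both tension and compression steel yield.
Net tension couple steel: A_s − A'_s = 4910 mm².
a = (A_s − A'_s) f_y / (0.85 f'_c b) = 2037650/(0.85 × 34.1 × 440) = 159.77 mm.
c = a/β₁ = 159.77/0.806 = 198.23 mm; ε'_s = 0.003(c − d')/c = 0.0021 ≥ f_y/E_s = 0.0021, so compression steel does yield.
M_n = (A_s − A'_s) f_y (d − a/2) + A'_s f_y (d − d') = [2037650 × (625 − 79.885) + 564400 × (625 − 58)] × 10⁻⁶ = 1110.75 + 320.01 = 1430.76 kN·m.

M_n ≈ 1430 kN·m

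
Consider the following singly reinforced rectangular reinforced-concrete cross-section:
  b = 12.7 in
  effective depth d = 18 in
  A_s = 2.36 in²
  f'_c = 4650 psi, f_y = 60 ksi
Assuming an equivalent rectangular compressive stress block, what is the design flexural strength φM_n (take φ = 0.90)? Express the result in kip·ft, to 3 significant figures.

T = A_s f_y = 2.36 × 60 = 141.6 kips.
a = T/(0.85 f'_c b) = 141.6/(0.85 × 4.65 × 12.7) = 2.821 in.
M_n = T(d − a/2) = 141.6 × (18 − 1.4105) = 2349.1 kip·in = 2349.1/12 = 195.76 kip·ft.
φM_n = 0.90 × 195.76 = 176.18 kip·ft.

φM_n ≈ 176 kip·ft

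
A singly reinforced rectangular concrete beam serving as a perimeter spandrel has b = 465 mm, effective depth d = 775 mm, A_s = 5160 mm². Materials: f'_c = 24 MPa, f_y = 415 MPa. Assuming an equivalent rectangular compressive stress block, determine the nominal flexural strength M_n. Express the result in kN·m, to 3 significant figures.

M_n ≈ 1420 kN·m

T = A_s f_y = 5160 × 415 = 2141400 N = 2141.4 kN.
From C = T: a = T/(0.85 f'_c b) = 2141400/(0.85 × 24 × 465) = 225.74 mm.
M_n = T(d − a/2) = 2141.4 kN × (775 − 112.87) mm = 1417.89 kN·m.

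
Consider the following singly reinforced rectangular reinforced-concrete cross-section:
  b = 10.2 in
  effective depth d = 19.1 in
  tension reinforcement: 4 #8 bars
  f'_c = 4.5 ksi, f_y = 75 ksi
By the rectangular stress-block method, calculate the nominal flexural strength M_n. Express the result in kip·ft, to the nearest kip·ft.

M_n ≈ 317 kip·ft

A_s = 4 × 0.79 = 3.16 in².
T = A_s f_y = 3.16 × 75 = 237 kips.
a = T/(0.85 f'_c b) = 237/(0.85 × 4.5 × 10.2) = 6.075 in.
M_n = T(d − a/2) = 237 × (19.1 − 3.0375) = 3806.8 kip·in = 3806.8/12 = 317.23 kip·ft.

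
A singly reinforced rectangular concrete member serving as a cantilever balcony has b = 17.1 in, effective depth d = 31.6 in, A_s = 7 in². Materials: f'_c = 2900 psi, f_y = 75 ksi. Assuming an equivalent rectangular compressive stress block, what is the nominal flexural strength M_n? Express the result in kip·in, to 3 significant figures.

M_n ≈ 13300 kip·in

T = A_s f_y = 7 × 75 = 525 kips.
a = T/(0.85 f'_c b) = 525/(0.85 × 2.9 × 17.1) = 12.455 in.
M_n = T(d − a/2) = 525 × (31.6 − 6.2275) = 13320.6 kip·in.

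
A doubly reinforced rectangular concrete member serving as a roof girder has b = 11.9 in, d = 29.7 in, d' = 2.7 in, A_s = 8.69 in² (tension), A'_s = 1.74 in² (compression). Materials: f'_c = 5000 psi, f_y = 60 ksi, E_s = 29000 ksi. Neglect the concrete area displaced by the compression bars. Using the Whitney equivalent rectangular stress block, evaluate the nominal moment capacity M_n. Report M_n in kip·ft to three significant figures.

Assume both steels yield.
a = (A_s − A'_s) f_y/(0.85 f'_c b) = (8.69 − 1.74) × 60/(0.85 × 5 × 11.9) = 8.245 in.
c = a/β₁ = 8.245/0.8 = 10.306 in; ε'_s = 0.003(c − d')/c = 0.0022 ≥ ε_y = 0.0021, so the compression steel yields.
M_n = (A_s − A'_s) f_y (d − a/2) + A'_s f_y (d − d') = 417 × (29.7 − 4.1225) + 104.4 × (29.7 − 2.7) = 10665.8 + 2818.8 = 13484.6 kip·in = 13484.6/12 = 1123.72 kip·ft.

M_n ≈ 1120 kip·ft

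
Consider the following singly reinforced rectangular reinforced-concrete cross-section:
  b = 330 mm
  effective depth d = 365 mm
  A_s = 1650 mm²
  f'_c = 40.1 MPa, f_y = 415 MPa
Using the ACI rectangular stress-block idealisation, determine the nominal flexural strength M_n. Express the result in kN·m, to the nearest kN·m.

M_n ≈ 229 kN·m

T = A_s f_y = 1650 × 415 = 684750 N = 684.75 kN.
From C = T: a = T/(0.85 f'_c b) = 684750/(0.85 × 40.1 × 330) = 60.88 mm.
M_n = T(d − a/2) = 684.75 kN × (365 − 30.44) mm = 229.09 kN·m.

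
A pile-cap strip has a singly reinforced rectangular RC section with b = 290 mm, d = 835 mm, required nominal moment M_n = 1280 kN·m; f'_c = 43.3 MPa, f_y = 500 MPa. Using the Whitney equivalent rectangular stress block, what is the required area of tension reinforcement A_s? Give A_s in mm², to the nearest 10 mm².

With M_n = 0.85 f'_c a b (d − a/2), solve the quadratic for a:
a = d − √(d² − 2M_n/(0.85 f'_c b)) = 835 − √(835² − 2 × 1280×10⁶/(0.85 × 43.3 × 290)) = 158.70 mm.
A_s = 0.85 f'_c a b / f_y = 0.85 × 43.3 × 158.70 × 290 / 500 = 3387.8 mm².

A_s ≈ 3390 mm²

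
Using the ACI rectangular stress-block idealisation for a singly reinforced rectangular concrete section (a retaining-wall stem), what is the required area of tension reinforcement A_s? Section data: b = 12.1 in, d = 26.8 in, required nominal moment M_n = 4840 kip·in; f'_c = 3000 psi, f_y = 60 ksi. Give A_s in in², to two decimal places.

A_s ≈ 3.44 in²

From M_n = 0.85 f'_c a b (d − a/2):
a = d − √(d² − 2M_n/(0.85 f'_c b)) = 26.8 − √(26.8² − 2 × 4840/(0.85 × 3 × 12.1)) = 6.687 in.
A_s = 0.85 f'_c a b / f_y = 0.85 × 3 × 6.687 × 12.1 / 60 = 3.439 in².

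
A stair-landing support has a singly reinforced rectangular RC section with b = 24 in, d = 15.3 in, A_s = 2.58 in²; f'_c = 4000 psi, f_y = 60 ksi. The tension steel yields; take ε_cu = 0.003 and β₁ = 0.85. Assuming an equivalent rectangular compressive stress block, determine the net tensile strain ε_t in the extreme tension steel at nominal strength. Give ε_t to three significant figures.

ε_t ≈ 0.0176

a = A_s f_y/(0.85 f'_c b) = 1.897 in.
β₁ = 0.85, so c = a/β₁ = 1.897/0.85 = 2.232 in.
From the linear strain diagram with ε_cu = 0.003: ε_t = 0.003 (d − c)/c = 0.003 × (15.3 − 2.232)/2.232 = 0.0176.
Since ε_t ≥ 0.005, the section is tension-controlled.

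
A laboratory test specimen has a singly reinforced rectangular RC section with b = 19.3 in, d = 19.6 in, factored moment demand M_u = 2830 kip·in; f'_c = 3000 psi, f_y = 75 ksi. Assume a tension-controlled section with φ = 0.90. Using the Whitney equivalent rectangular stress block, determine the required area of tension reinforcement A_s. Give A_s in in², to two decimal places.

A_s ≈ 2.35 in²

M_n = M_u/φ = 2830/0.90 = 3144.44 kip·in.
From M_n = 0.85 f'_c a b (d − a/2):
a = d − √(d² − 2M_n/(0.85 f'_c b)) = 19.6 − √(19.6² − 2 × 3144.44/(0.85 × 3 × 19.3)) = 3.588 in.
A_s = 0.85 f'_c a b / f_y = 0.85 × 3 × 3.588 × 19.3 / 75 = 2.354 in².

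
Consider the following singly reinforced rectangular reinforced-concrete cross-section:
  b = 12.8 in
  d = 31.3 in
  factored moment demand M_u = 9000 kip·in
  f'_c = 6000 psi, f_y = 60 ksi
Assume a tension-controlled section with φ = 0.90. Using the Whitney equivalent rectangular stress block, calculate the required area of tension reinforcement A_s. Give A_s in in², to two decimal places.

M_n = M_u/φ = 9000/0.90 = 10000 kip·in.
From M_n = 0.85 f'_c a b (d − a/2):
a = d − √(d² − 2M_n/(0.85 f'_c b)) = 31.3 − √(31.3² − 2 × 10000/(0.85 × 6 × 12.8)) = 5.352 in.
A_s = 0.85 f'_c a b / f_y = 0.85 × 6 × 5.352 × 12.8 / 60 = 5.823 in².

A_s ≈ 5.82 in²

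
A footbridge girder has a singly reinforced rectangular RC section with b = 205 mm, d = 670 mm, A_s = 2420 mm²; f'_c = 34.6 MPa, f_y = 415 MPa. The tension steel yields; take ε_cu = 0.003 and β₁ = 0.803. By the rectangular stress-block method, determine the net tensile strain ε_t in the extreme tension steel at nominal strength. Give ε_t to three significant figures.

ε_t ≈ 0.00669

a = A_s f_y/(0.85 f'_c b) = 166.58 mm.
β₁ = 0.803, so c = a/β₁ = 166.58/0.803 = 207.45 mm.
From the linear strain diagram with ε_cu = 0.003: ε_t = 0.003 (d − c)/c = 0.003 × (670 − 207.45)/207.45 = 0.00669.
Since ε_t ≥ 0.005, the section is tension-controlled.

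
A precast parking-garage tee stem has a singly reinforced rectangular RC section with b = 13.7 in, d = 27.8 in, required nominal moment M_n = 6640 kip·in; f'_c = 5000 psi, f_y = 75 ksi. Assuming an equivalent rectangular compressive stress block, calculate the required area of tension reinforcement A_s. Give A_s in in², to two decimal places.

A_s ≈ 3.46 in²

From M_n = 0.85 f'_c a b (d − a/2):
a = d − √(d² − 2M_n/(0.85 f'_c b)) = 27.8 − √(27.8² − 2 × 6640/(0.85 × 5 × 13.7)) = 4.460 in.
A_s = 0.85 f'_c a b / f_y = 0.85 × 5 × 4.460 × 13.7 / 75 = 3.462 in².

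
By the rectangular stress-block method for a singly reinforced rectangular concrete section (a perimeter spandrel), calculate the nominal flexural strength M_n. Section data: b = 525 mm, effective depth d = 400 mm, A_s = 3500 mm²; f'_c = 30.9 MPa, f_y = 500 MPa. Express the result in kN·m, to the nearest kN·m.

T = A_s f_y = 3500 × 500 = 1750000 N = 1750 kN.
From C = T: a = T/(0.85 f'_c b) = 1750000/(0.85 × 30.9 × 525) = 126.91 mm.
M_n = T(d − a/2) = 1750 kN × (400 − 63.455) mm = 588.95 kN·m.

M_n ≈ 589 kN·m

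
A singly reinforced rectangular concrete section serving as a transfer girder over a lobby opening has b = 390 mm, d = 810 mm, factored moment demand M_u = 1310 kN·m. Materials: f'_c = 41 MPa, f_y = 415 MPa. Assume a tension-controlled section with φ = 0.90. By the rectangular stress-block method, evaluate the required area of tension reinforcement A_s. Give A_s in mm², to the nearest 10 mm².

A_s ≈ 4760 mm²

M_n = M_u/φ = 1310/0.90 = 1455.56 kN·m.
With M_n = 0.85 f'_c a b (d − a/2), solve the quadratic for a:
a = d − √(d² − 2M_n/(0.85 f'_c b)) = 810 − √(810² − 2 × 1455.56×10⁶/(0.85 × 41 × 390)) = 145.23 mm.
A_s = 0.85 f'_c a b / f_y = 0.85 × 41 × 145.23 × 390 / 415 = 4756.4 mm².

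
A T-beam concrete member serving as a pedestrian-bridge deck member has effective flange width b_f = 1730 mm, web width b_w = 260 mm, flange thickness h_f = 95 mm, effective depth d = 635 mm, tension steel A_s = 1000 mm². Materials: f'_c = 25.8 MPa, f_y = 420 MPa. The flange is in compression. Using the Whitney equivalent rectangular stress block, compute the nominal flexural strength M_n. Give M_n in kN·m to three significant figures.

M_n ≈ 264 kN·m

Tension: T = A_s f_y = 1000 × 420 = 420000 N.
Try a within the flange: a = T/(0.85 f'_c b_f) = 420000/(0.85 × 25.8 × 1730) = 11.07 mm.
Since a = 11.07 ≤ h_f = 95 mm, the stress block lies entirely in the flange; analyse as a rectangular beam of width b_f.
M_n = T(d − a/2) = 420000 × (635 − 5.535) = 264.38 × 10⁶ N·mm.
M_n = 264.38 kN·m.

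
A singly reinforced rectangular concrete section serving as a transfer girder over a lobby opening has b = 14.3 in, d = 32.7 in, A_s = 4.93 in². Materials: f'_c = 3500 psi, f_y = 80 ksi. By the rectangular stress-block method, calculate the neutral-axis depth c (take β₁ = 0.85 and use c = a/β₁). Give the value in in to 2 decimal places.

T = A_s f_y = 4.93 × 80 = 394.4 kips.
a = T/(0.85 f'_c b) = 394.4/(0.85 × 3.5 × 14.3) = 9.2707 in.
With β₁ = 0.85, c = a/β₁ = 9.2707/0.85 = 10.91 in.

c ≈ 10.91 in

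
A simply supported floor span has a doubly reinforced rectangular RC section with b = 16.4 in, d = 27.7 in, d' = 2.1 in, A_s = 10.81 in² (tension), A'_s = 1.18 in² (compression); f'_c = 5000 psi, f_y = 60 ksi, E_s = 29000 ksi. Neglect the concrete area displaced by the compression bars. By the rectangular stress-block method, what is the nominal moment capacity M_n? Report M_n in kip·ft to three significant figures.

M_n ≈ 1290 kip·ft

Assume both steels yield.
a = (A_s − A'_s) f_y/(0.85 f'_c b) = (10.81 − 1.18) × 60/(0.85 × 5 × 16.4) = 8.290 in.
c = a/β₁ = 8.290/0.8 = 10.363 in; ε'_s = 0.003(c − d')/c = 0.0024 ≥ ε_y = 0.0021, so the compression steel yields.
M_n = (A_s − A'_s) f_y (d − a/2) + A'_s f_y (d − d') = 577.8 × (27.7 − 4.145) + 70.8 × (27.7 − 2.1) = 13610.1 + 1812.5 = 15422.6 kip·in = 15422.6/12 = 1285.22 kip·ft.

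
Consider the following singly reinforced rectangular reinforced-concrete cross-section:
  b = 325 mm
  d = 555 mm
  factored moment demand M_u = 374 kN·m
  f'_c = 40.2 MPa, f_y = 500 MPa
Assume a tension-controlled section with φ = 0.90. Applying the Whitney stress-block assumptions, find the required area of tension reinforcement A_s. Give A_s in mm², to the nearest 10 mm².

M_n = M_u/φ = 374/0.90 = 415.556 kN·m.
With M_n = 0.85 f'_c a b (d − a/2), solve the quadratic for a:
a = d − √(d² − 2M_n/(0.85 f'_c b)) = 555 − √(555² − 2 × 415.556×10⁶/(0.85 × 40.2 × 325)) = 72.11 mm.
A_s = 0.85 f'_c a b / f_y = 0.85 × 40.2 × 72.11 × 325 / 500 = 1601.6 mm².

A_s ≈ 1600 mm²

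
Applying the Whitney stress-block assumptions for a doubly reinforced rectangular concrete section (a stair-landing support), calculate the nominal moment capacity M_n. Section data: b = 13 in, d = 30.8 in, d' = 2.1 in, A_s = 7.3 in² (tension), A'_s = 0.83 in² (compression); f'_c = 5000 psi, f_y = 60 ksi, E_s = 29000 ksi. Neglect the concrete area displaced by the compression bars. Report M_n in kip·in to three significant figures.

M_n ≈ 12000 kip·in

Assume both steels yield.
a = (A_s − A'_s) f_y/(0.85 f'_c b) = (7.3 − 0.83) × 60/(0.85 × 5 × 13) = 7.026 in.
c = a/β₁ = 7.026/0.8 = 8.783 in; ε'_s = 0.003(c − d')/c = 0.0023 ≥ ε_y = 0.0021, so the compression steel yields.
M_n = (A_s − A'_s) f_y (d − a/2) + A'_s f_y (d − d') = 388.2 × (30.8 − 3.513) + 49.8 × (30.8 − 2.1) = 10592.8 + 1429.3 = 12022.1 kip·in.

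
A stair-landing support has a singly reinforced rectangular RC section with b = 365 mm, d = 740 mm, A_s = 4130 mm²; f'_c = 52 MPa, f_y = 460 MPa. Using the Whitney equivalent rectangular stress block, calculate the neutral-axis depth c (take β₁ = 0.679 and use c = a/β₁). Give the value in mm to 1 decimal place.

T = A_s f_y = 4130 × 460 = 1899800 N = 1899.8 kN.
Setting C = 0.85 f'_c a b equal to T: a = 1899800/(0.85 × 52 × 365) = 117.759 mm.
With β₁ = 0.679, c = a/β₁ = 117.759/0.679 = 173.4 mm.

c ≈ 173.4 mm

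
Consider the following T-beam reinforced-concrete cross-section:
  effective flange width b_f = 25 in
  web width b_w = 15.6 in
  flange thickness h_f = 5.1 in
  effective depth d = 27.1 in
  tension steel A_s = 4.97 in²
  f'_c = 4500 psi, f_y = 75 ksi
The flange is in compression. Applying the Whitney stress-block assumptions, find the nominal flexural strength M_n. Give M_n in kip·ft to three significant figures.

Tension: T = A_s f_y = 4.97 × 75 = 372.75 kips.
Try a within the flange: a = T/(0.85 f'_c b_f) = 372.75/(0.85 × 4.5 × 25) = 3.898 in.
Since a = 3.898 ≤ h_f = 5.1 in, the stress block lies entirely in the flange; analyse as a rectangular beam of width b_f.
M_n = T(d − a/2) = 372.75 × (27.1 − 1.949) = 9375.0 kip·in.
M_n = 9375.0/12 = 781.25 kip·ft.

M_n ≈ 781 kip·ft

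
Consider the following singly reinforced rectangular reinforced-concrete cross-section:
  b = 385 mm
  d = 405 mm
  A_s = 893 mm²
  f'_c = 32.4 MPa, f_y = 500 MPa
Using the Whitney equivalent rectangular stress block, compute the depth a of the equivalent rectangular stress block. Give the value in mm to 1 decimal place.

T = A_s f_y = 893 × 500 = 446500 N = 446.5 kN.
Setting C = 0.85 f'_c a b equal to T: a = 446500/(0.85 × 32.4 × 385) = 42.1 mm.

a ≈ 42.1 mm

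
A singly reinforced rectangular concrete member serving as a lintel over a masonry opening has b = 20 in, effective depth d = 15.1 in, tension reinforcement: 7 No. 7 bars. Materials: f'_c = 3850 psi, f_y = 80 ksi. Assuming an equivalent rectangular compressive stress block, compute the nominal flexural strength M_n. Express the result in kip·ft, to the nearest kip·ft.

M_n ≈ 351 kip·ft

A_s = 7 × 0.6 = 4.2 in².
T = A_s f_y = 4.2 × 80 = 336 kips.
a = T/(0.85 f'_c b) = 336/(0.85 × 3.85 × 20) = 5.134 in.
M_n = T(d − a/2) = 336 × (15.1 − 2.567) = 4211.1 kip·in = 4211.1/12 = 350.93 kip·ft.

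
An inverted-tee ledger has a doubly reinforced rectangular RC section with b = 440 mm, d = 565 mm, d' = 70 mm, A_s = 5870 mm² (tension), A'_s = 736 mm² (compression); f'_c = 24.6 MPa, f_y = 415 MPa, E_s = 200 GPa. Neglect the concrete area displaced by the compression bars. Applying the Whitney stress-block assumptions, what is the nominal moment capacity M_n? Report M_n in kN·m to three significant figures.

M_n ≈ 1110 kN·m

Assume both tension and compression steel yield.
Net tension couple steel: A_s − A'_s = 5134 mm².
a = (A_s − A'_s) f_y / (0.85 f'_c b) = 2130610/(0.85 × 24.6 × 440) = 231.58 mm.
c = a/β₁ = 231.58/0.85 = 272.45 mm; ε'_s = 0.003(c − d')/c = 0.0022 ≥ f_y/E_s = 0.0021, so compression steel does yield.
M_n = (A_s − A'_s) f_y (d − a/2) + A'_s f_y (d − d') = [2130610 × (565 − 115.79) + 305440 × (565 − 70)] × 10⁻⁶ = 957.09 + 151.19 = 1108.28 kN·m.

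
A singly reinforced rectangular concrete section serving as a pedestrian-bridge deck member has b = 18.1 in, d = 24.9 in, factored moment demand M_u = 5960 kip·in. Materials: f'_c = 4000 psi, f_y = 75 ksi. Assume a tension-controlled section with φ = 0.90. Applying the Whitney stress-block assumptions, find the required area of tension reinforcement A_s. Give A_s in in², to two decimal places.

A_s ≈ 3.92 in²

M_n = M_u/φ = 5960/0.90 = 6622.22 kip·in.
From M_n = 0.85 f'_c a b (d − a/2):
a = d − √(d² − 2M_n/(0.85 f'_c b)) = 24.9 − √(24.9² − 2 × 6622.22/(0.85 × 4 × 18.1)) = 4.781 in.
A_s = 0.85 f'_c a b / f_y = 0.85 × 4 × 4.781 × 18.1 / 75 = 3.923 in².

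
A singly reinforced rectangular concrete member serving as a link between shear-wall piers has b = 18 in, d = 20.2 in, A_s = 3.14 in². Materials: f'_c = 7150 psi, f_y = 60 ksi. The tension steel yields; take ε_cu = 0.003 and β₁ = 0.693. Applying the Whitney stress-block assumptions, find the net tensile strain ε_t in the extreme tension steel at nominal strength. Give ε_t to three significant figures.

a = A_s f_y/(0.85 f'_c b) = 1.722 in.
β₁ = 0.693, so c = a/β₁ = 1.722/0.693 = 2.485 in.
From the linear strain diagram with ε_cu = 0.003: ε_t = 0.003 (d − c)/c = 0.003 × (20.2 − 2.485)/2.485 = 0.0214.
Since ε_t ≥ 0.005, the section is tension-controlled.

ε_t ≈ 0.0214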